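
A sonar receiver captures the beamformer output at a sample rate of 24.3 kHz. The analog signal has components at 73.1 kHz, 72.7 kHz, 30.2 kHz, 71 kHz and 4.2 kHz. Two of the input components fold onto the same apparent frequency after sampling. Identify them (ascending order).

fs/2 = 12.15 kHz.
73.1 kHz mod fs = 0.2 kHz.
0.2 kHz ≤ fs/2 = 12.15 kHz, appears at 0.2 kHz.
72.7 kHz mod fs = 24.1 kHz.
24.1 kHz > fs/2 = 12.15 kHz, folds to fs − 24.1 kHz = 0.2 kHz.
30.2 kHz mod fs = 5.9 kHz.
5.9 kHz ≤ fs/2 = 12.15 kHz, appears at 5.9 kHz.
71 kHz mod fs = 22.4 kHz.
22.4 kHz > fs/2 = 12.15 kHz, folds to fs − 22.4 kHz = 1.9 kHz.
4.2 kHz ≤ fs/2 = 12.15 kHz, passes unchanged.
72.7 kHz and 73.1 kHz both map to 0.2 kHz.

72.7 kHz, 73.1 kHz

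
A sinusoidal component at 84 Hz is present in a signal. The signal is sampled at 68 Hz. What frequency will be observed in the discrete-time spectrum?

16 Hz

84 Hz mod fs = 16 Hz.
16 Hz ≤ fs/2 = 34 Hz, appears at 16 Hz.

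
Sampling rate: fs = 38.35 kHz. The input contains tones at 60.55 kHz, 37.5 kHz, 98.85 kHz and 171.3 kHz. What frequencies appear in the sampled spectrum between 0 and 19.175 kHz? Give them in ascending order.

0.85 kHz, 16.15 kHz, 16.2 kHz, 17.9 kHz

fs/2 = 19.175 kHz.
60.55 kHz mod fs = 22.2 kHz.
22.2 kHz > fs/2 = 19.175 kHz, folds to fs − 22.2 kHz = 16.15 kHz.
37.5 kHz > fs/2 = 19.175 kHz, folds to fs − 37.5 kHz = 0.85 kHz.
98.85 kHz mod fs = 22.15 kHz.
22.15 kHz > fs/2 = 19.175 kHz, folds to fs − 22.15 kHz = 16.2 kHz.
171.3 kHz mod fs = 17.9 kHz.
17.9 kHz ≤ fs/2 = 19.175 kHz, appears at 17.9 kHz.
Distinct values: {0.85 kHz, 16.15 kHz, 16.2 kHz, 17.9 kHz}.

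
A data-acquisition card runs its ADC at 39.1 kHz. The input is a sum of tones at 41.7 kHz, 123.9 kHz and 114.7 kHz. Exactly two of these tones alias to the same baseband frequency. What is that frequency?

2.6 kHz

fs/2 = 19.55 kHz.
41.7 kHz mod fs = 2.6 kHz.
2.6 kHz ≤ fs/2 = 19.55 kHz, appears at 2.6 kHz.
123.9 kHz mod fs = 6.6 kHz.
6.6 kHz ≤ fs/2 = 19.55 kHz, appears at 6.6 kHz.
114.7 kHz mod fs = 36.5 kHz.
36.5 kHz > fs/2 = 19.55 kHz, folds to fs − 36.5 kHz = 2.6 kHz.
41.7 kHz and 114.7 kHz both map to 2.6 kHz.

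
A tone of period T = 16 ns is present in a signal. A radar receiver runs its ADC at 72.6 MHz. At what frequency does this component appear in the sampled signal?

10.1 MHz

T = 16 ns → f = 1/T = 62.5 MHz.
62.5 MHz > fs/2 = 36.3 MHz, folds to fs − 62.5 MHz = 10.1 MHz.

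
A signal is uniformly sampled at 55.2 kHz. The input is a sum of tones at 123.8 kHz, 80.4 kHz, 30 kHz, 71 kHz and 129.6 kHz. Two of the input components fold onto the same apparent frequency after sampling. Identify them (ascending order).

30 kHz, 80.4 kHz

fs/2 = 27.6 kHz.
123.8 kHz mod fs = 13.4 kHz.
13.4 kHz ≤ fs/2 = 27.6 kHz, appears at 13.4 kHz.
80.4 kHz mod fs = 25.2 kHz.
25.2 kHz ≤ fs/2 = 27.6 kHz, appears at 25.2 kHz.
30 kHz > fs/2 = 27.6 kHz, folds to fs − 30 kHz = 25.2 kHz.
71 kHz mod fs = 15.8 kHz.
15.8 kHz ≤ fs/2 = 27.6 kHz, appears at 15.8 kHz.
129.6 kHz mod fs = 19.2 kHz.
19.2 kHz ≤ fs/2 = 27.6 kHz, appears at 19.2 kHz.
30 kHz and 80.4 kHz both map to 25.2 kHz.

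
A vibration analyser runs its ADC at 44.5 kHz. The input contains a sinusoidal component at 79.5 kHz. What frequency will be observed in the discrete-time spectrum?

9.5 kHz

79.5 kHz mod fs = 35 kHz.
35 kHz > fs/2 = 22.25 kHz, folds to fs − 35 kHz = 9.5 kHz.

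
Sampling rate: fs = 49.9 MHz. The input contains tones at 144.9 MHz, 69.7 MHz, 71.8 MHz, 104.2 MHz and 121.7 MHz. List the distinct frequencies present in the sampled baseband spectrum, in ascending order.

4.4 MHz, 4.8 MHz, 19.8 MHz, 21.9 MHz

fs/2 = 24.95 MHz.
144.9 MHz mod fs = 45.1 MHz.
45.1 MHz > fs/2 = 24.95 MHz, folds to fs − 45.1 MHz = 4.8 MHz.
69.7 MHz mod fs = 19.8 MHz.
19.8 MHz ≤ fs/2 = 24.95 MHz, appears at 19.8 MHz.
71.8 MHz mod fs = 21.9 MHz.
21.9 MHz ≤ fs/2 = 24.95 MHz, appears at 21.9 MHz.
104.2 MHz mod fs = 4.4 MHz.
4.4 MHz ≤ fs/2 = 24.95 MHz, appears at 4.4 MHz.
121.7 MHz mod fs = 21.9 MHz.
21.9 MHz ≤ fs/2 = 24.95 MHz, appears at 21.9 MHz.
Distinct values: {4.4 MHz, 4.8 MHz, 19.8 MHz, 21.9 MHz}.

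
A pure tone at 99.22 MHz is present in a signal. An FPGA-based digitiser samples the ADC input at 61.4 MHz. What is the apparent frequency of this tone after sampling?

23.58 MHz

99.22 MHz mod fs = 37.82 MHz.
37.82 MHz > fs/2 = 30.7 MHz, folds to fs − 37.82 MHz = 23.58 MHz.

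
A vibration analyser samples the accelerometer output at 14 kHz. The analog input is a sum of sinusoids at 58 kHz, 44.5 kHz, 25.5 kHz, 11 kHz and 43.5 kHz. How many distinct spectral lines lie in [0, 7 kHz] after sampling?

fs/2 = 7 kHz.
58 kHz mod fs = 2 kHz.
2 kHz ≤ fs/2 = 7 kHz, appears at 2 kHz.
44.5 kHz mod fs = 2.5 kHz.
2.5 kHz ≤ fs/2 = 7 kHz, appears at 2.5 kHz.
25.5 kHz mod fs = 11.5 kHz.
11.5 kHz > fs/2 = 7 kHz, folds to fs − 11.5 kHz = 2.5 kHz.
11 kHz > fs/2 = 7 kHz, folds to fs − 11 kHz = 3 kHz.
43.5 kHz mod fs = 1.5 kHz.
1.5 kHz ≤ fs/2 = 7 kHz, appears at 1.5 kHz.
Distinct values: {1.5 kHz, 2 kHz, 2.5 kHz, 3 kHz} → 4.

4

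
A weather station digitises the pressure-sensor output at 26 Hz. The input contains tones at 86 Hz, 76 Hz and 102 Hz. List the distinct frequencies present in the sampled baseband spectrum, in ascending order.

2 Hz, 8 Hz

fs/2 = 13 Hz.
86 Hz mod fs = 8 Hz.
8 Hz ≤ fs/2 = 13 Hz, appears at 8 Hz.
76 Hz mod fs = 24 Hz.
24 Hz > fs/2 = 13 Hz, folds to fs − 24 Hz = 2 Hz.
102 Hz mod fs = 24 Hz.
24 Hz > fs/2 = 13 Hz, folds to fs − 24 Hz = 2 Hz.
Distinct values: {2 Hz, 8 Hz}.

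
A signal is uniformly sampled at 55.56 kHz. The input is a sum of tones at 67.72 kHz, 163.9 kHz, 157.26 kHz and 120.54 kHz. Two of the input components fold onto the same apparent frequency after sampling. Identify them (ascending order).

fs/2 = 27.78 kHz.
67.72 kHz mod fs = 12.16 kHz.
12.16 kHz ≤ fs/2 = 27.78 kHz, appears at 12.16 kHz.
163.9 kHz mod fs = 52.78 kHz.
52.78 kHz > fs/2 = 27.78 kHz, folds to fs − 52.78 kHz = 2.78 kHz.
157.26 kHz mod fs = 46.14 kHz.
46.14 kHz > fs/2 = 27.78 kHz, folds to fs − 46.14 kHz = 9.42 kHz.
120.54 kHz mod fs = 9.42 kHz.
9.42 kHz ≤ fs/2 = 27.78 kHz, appears at 9.42 kHz.
120.54 kHz and 157.26 kHz both map to 9.42 kHz.

120.54 kHz, 157.26 kHz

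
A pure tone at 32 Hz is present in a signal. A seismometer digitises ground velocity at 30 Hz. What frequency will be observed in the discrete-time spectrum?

2 Hz

32 Hz mod fs = 2 Hz.
2 Hz ≤ fs/2 = 15 Hz, appears at 2 Hz.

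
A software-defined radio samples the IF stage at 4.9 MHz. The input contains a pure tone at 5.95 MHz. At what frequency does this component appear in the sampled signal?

1.05 MHz

5.95 MHz mod fs = 1.05 MHz.
1.05 MHz ≤ fs/2 = 2.45 MHz, appears at 1.05 MHz.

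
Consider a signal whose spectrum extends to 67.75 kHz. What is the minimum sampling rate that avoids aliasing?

Nyquist rate = 2 × 67.75 kHz = 135.5 kHz.

135.5 kHz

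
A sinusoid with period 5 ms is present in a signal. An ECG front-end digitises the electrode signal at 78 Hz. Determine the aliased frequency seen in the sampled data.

T = 5 ms → f = 1/T = 200 Hz.
200 Hz mod fs = 44 Hz.
44 Hz > fs/2 = 39 Hz, folds to fs − 44 Hz = 34 Hz.

34 Hz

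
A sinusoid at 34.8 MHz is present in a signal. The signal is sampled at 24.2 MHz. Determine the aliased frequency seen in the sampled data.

34.8 MHz mod fs = 10.6 MHz.
10.6 MHz ≤ fs/2 = 12.1 MHz, appears at 10.6 MHz.

10.6 MHz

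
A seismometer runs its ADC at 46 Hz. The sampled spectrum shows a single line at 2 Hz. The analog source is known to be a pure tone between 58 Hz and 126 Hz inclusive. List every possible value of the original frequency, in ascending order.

90 Hz, 94 Hz

Frequencies that alias to 2 Hz are k·fs ± 2 Hz for integer k ≥ 0.
k=0: 2 Hz.
k=1: 44 Hz, 48 Hz.
k=2: 90 Hz, 94 Hz.
k=3: 136 Hz, 140 Hz.
Within [58 Hz, 126 Hz]: 90 Hz, 94 Hz.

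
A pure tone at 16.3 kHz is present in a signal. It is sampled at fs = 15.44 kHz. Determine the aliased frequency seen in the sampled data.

0.86 kHz

16.3 kHz mod fs = 0.86 kHz.
0.86 kHz ≤ fs/2 = 7.72 kHz, appears at 0.86 kHz.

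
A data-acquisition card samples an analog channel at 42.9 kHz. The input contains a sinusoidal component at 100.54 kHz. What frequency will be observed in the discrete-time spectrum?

100.54 kHz mod fs = 14.74 kHz.
14.74 kHz ≤ fs/2 = 21.45 kHz, appears at 14.74 kHz.

14.74 kHz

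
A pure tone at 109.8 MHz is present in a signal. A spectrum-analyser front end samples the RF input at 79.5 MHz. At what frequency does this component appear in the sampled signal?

30.3 MHz

109.8 MHz mod fs = 30.3 MHz.
30.3 MHz ≤ fs/2 = 39.75 MHz, appears at 30.3 MHz.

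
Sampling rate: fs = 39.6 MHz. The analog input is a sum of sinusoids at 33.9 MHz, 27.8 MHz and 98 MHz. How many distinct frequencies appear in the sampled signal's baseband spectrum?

fs/2 = 19.8 MHz.
33.9 MHz > fs/2 = 19.8 MHz, folds to fs − 33.9 MHz = 5.7 MHz.
27.8 MHz > fs/2 = 19.8 MHz, folds to fs − 27.8 MHz = 11.8 MHz.
98 MHz mod fs = 18.8 MHz.
18.8 MHz ≤ fs/2 = 19.8 MHz, appears at 18.8 MHz.
Distinct values: {5.7 MHz, 11.8 MHz, 18.8 MHz} → 3.

3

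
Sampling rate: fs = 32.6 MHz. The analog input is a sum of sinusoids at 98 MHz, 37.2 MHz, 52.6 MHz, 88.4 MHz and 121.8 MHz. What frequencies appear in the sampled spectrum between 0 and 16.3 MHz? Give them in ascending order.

0.2 MHz, 4.6 MHz, 8.6 MHz, 9.4 MHz, 12.6 MHz

fs/2 = 16.3 MHz.
98 MHz mod fs = 0.2 MHz.
0.2 MHz ≤ fs/2 = 16.3 MHz, appears at 0.2 MHz.
37.2 MHz mod fs = 4.6 MHz.
4.6 MHz ≤ fs/2 = 16.3 MHz, appears at 4.6 MHz.
52.6 MHz mod fs = 20 MHz.
20 MHz > fs/2 = 16.3 MHz, folds to fs − 20 MHz = 12.6 MHz.
88.4 MHz mod fs = 23.2 MHz.
23.2 MHz > fs/2 = 16.3 MHz, folds to fs − 23.2 MHz = 9.4 MHz.
121.8 MHz mod fs = 24 MHz.
24 MHz > fs/2 = 16.3 MHz, folds to fs − 24 MHz = 8.6 MHz.
Distinct values: {0.2 MHz, 4.6 MHz, 8.6 MHz, 9.4 MHz, 12.6 MHz}.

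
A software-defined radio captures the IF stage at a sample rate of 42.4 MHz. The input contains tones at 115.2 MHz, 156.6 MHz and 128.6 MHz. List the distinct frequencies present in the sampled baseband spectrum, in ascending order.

fs/2 = 21.2 MHz.
115.2 MHz mod fs = 30.4 MHz.
30.4 MHz > fs/2 = 21.2 MHz, folds to fs − 30.4 MHz = 12 MHz.
156.6 MHz mod fs = 29.4 MHz.
29.4 MHz > fs/2 = 21.2 MHz, folds to fs − 29.4 MHz = 13 MHz.
128.6 MHz mod fs = 1.4 MHz.
1.4 MHz ≤ fs/2 = 21.2 MHz, appears at 1.4 MHz.
Distinct values: {1.4 MHz, 12 MHz, 13 MHz}.

1.4 MHz, 12 MHz, 13 MHz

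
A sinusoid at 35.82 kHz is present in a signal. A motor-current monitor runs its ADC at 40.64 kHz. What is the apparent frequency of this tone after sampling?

35.82 kHz > fs/2 = 20.32 kHz, folds to fs − 35.82 kHz = 4.82 kHz.

4.82 kHz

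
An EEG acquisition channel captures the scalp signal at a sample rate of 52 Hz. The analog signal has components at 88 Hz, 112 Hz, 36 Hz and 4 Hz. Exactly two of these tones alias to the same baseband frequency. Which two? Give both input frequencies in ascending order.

fs/2 = 26 Hz.
88 Hz mod fs = 36 Hz.
36 Hz > fs/2 = 26 Hz, folds to fs − 36 Hz = 16 Hz.
112 Hz mod fs = 8 Hz.
8 Hz ≤ fs/2 = 26 Hz, appears at 8 Hz.
36 Hz > fs/2 = 26 Hz, folds to fs − 36 Hz = 16 Hz.
4 Hz ≤ fs/2 = 26 Hz, passes unchanged.
36 Hz and 88 Hz both map to 16 Hz.

36 Hz, 88 Hz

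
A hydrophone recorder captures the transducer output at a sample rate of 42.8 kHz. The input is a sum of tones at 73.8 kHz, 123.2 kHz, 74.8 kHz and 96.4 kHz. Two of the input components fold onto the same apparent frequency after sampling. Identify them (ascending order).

74.8 kHz, 96.4 kHz

fs/2 = 21.4 kHz.
73.8 kHz mod fs = 31 kHz.
31 kHz > fs/2 = 21.4 kHz, folds to fs − 31 kHz = 11.8 kHz.
123.2 kHz mod fs = 37.6 kHz.
37.6 kHz > fs/2 = 21.4 kHz, folds to fs − 37.6 kHz = 5.2 kHz.
74.8 kHz mod fs = 32 kHz.
32 kHz > fs/2 = 21.4 kHz, folds to fs − 32 kHz = 10.8 kHz.
96.4 kHz mod fs = 10.8 kHz.
10.8 kHz ≤ fs/2 = 21.4 kHz, appears at 10.8 kHz.
74.8 kHz and 96.4 kHz both map to 10.8 kHz.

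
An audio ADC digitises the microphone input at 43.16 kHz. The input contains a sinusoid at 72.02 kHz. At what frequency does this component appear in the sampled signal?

14.3 kHz

72.02 kHz mod fs = 28.86 kHz.
28.86 kHz > fs/2 = 21.58 kHz, folds to fs − 28.86 kHz = 14.3 kHz.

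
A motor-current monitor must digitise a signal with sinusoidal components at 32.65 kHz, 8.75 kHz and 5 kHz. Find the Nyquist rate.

Highest-frequency component: 32.65 kHz.
Nyquist rate = 2 × 32.65 kHz = 65.3 kHz.

65.3 kHz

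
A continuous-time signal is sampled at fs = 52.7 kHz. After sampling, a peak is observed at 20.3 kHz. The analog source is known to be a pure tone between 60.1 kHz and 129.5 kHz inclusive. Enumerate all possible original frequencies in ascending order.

73 kHz, 85.1 kHz, 125.7 kHz

Frequencies that alias to 20.3 kHz are k·fs ± 20.3 kHz for integer k ≥ 0.
k=0: 20.3 kHz.
k=1: 32.4 kHz, 73 kHz.
k=2: 85.1 kHz, 125.7 kHz.
k=3: 137.8 kHz, 178.4 kHz.
Within [60.1 kHz, 129.5 kHz]: 73 kHz, 85.1 kHz, 125.7 kHz.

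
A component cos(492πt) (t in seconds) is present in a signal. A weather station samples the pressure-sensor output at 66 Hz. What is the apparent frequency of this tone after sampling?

18 Hz

ω = 492π rad/s → f = ω/(2π) = 246 Hz.
246 Hz mod fs = 48 Hz.
48 Hz > fs/2 = 33 Hz, folds to fs − 48 Hz = 18 Hz.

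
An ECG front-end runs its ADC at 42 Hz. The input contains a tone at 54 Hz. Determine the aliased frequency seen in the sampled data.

12 Hz

54 Hz mod fs = 12 Hz.
12 Hz ≤ fs/2 = 21 Hz, appears at 12 Hz.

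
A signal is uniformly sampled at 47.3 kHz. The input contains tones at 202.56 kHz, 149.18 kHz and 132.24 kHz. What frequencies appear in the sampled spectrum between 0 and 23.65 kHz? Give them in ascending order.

7.28 kHz, 9.66 kHz, 13.36 kHz

fs/2 = 23.65 kHz.
202.56 kHz mod fs = 13.36 kHz.
13.36 kHz ≤ fs/2 = 23.65 kHz, appears at 13.36 kHz.
149.18 kHz mod fs = 7.28 kHz.
7.28 kHz ≤ fs/2 = 23.65 kHz, appears at 7.28 kHz.
132.24 kHz mod fs = 37.64 kHz.
37.64 kHz > fs/2 = 23.65 kHz, folds to fs − 37.64 kHz = 9.66 kHz.
Distinct values: {7.28 kHz, 9.66 kHz, 13.36 kHz}.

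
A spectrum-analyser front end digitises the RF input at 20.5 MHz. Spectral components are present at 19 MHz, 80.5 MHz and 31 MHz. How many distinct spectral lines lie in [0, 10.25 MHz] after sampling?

2

fs/2 = 10.25 MHz.
19 MHz > fs/2 = 10.25 MHz, folds to fs − 19 MHz = 1.5 MHz.
80.5 MHz mod fs = 19 MHz.
19 MHz > fs/2 = 10.25 MHz, folds to fs − 19 MHz = 1.5 MHz.
31 MHz mod fs = 10.5 MHz.
10.5 MHz > fs/2 = 10.25 MHz, folds to fs − 10.5 MHz = 10 MHz.
Distinct values: {1.5 MHz, 10 MHz} → 2.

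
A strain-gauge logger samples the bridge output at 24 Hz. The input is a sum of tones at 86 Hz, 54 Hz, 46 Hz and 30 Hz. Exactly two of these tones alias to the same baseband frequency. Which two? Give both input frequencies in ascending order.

fs/2 = 12 Hz.
86 Hz mod fs = 14 Hz.
14 Hz > fs/2 = 12 Hz, folds to fs − 14 Hz = 10 Hz.
54 Hz mod fs = 6 Hz.
6 Hz ≤ fs/2 = 12 Hz, appears at 6 Hz.
46 Hz mod fs = 22 Hz.
22 Hz > fs/2 = 12 Hz, folds to fs − 22 Hz = 2 Hz.
30 Hz mod fs = 6 Hz.
6 Hz ≤ fs/2 = 12 Hz, appears at 6 Hz.
30 Hz and 54 Hz both map to 6 Hz.

30 Hz, 54 Hz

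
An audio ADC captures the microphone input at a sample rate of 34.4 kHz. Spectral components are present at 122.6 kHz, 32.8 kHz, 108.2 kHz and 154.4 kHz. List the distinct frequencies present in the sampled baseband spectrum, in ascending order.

fs/2 = 17.2 kHz.
122.6 kHz mod fs = 19.4 kHz.
19.4 kHz > fs/2 = 17.2 kHz, folds to fs − 19.4 kHz = 15 kHz.
32.8 kHz > fs/2 = 17.2 kHz, folds to fs − 32.8 kHz = 1.6 kHz.
108.2 kHz mod fs = 5 kHz.
5 kHz ≤ fs/2 = 17.2 kHz, appears at 5 kHz.
154.4 kHz mod fs = 16.8 kHz.
16.8 kHz ≤ fs/2 = 17.2 kHz, appears at 16.8 kHz.
Distinct values: {1.6 kHz, 5 kHz, 15 kHz, 16.8 kHz}.

1.6 kHz, 5 kHz, 15 kHz, 16.8 kHz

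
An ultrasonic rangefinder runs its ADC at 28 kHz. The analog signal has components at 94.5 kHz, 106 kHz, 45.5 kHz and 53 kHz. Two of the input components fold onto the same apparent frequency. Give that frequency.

10.5 kHz

fs/2 = 14 kHz.
94.5 kHz mod fs = 10.5 kHz.
10.5 kHz ≤ fs/2 = 14 kHz, appears at 10.5 kHz.
106 kHz mod fs = 22 kHz.
22 kHz > fs/2 = 14 kHz, folds to fs − 22 kHz = 6 kHz.
45.5 kHz mod fs = 17.5 kHz.
17.5 kHz > fs/2 = 14 kHz, folds to fs − 17.5 kHz = 10.5 kHz.
53 kHz mod fs = 25 kHz.
25 kHz > fs/2 = 14 kHz, folds to fs − 25 kHz = 3 kHz.
45.5 kHz and 94.5 kHz both map to 10.5 kHz.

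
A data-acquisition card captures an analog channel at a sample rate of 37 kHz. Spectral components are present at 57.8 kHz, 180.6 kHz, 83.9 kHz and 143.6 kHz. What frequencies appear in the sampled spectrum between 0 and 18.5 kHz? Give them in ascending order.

4.4 kHz, 9.9 kHz, 16.2 kHz

fs/2 = 18.5 kHz.
57.8 kHz mod fs = 20.8 kHz.
20.8 kHz > fs/2 = 18.5 kHz, folds to fs − 20.8 kHz = 16.2 kHz.
180.6 kHz mod fs = 32.6 kHz.
32.6 kHz > fs/2 = 18.5 kHz, folds to fs − 32.6 kHz = 4.4 kHz.
83.9 kHz mod fs = 9.9 kHz.
9.9 kHz ≤ fs/2 = 18.5 kHz, appears at 9.9 kHz.
143.6 kHz mod fs = 32.6 kHz.
32.6 kHz > fs/2 = 18.5 kHz, folds to fs − 32.6 kHz = 4.4 kHz.
Distinct values: {4.4 kHz, 9.9 kHz, 16.2 kHz}.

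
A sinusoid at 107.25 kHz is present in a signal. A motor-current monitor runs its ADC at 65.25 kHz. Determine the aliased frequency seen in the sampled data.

23.25 kHz

107.25 kHz mod fs = 42 kHz.
42 kHz > fs/2 = 32.625 kHz, folds to fs − 42 kHz = 23.25 kHz.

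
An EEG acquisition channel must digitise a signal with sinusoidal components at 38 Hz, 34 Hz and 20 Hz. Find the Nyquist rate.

76 Hz

Highest-frequency component: 38 Hz.
Nyquist rate = 2 × 38 Hz = 76 Hz.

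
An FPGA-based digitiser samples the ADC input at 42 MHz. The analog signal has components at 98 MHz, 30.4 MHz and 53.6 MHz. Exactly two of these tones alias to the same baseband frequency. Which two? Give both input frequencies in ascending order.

30.4 MHz, 53.6 MHz

fs/2 = 21 MHz.
98 MHz mod fs = 14 MHz.
14 MHz ≤ fs/2 = 21 MHz, appears at 14 MHz.
30.4 MHz > fs/2 = 21 MHz, folds to fs − 30.4 MHz = 11.6 MHz.
53.6 MHz mod fs = 11.6 MHz.
11.6 MHz ≤ fs/2 = 21 MHz, appears at 11.6 MHz.
30.4 MHz and 53.6 MHz both map to 11.6 MHz.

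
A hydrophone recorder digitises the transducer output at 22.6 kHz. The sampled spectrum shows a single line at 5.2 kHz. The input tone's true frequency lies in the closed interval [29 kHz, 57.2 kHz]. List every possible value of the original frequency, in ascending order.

40 kHz, 50.4 kHz

Frequencies that alias to 5.2 kHz are k·fs ± 5.2 kHz for integer k ≥ 0.
k=0: 5.2 kHz.
k=1: 17.4 kHz, 27.8 kHz.
k=2: 40 kHz, 50.4 kHz.
k=3: 62.6 kHz, 73 kHz.
Within [29 kHz, 57.2 kHz]: 40 kHz, 50.4 kHz.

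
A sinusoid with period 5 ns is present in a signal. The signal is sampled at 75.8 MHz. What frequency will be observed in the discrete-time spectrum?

27.4 MHz

T = 5 ns → f = 1/T = 200 MHz.
200 MHz mod fs = 48.4 MHz.
48.4 MHz > fs/2 = 37.9 MHz, folds to fs − 48.4 MHz = 27.4 MHz.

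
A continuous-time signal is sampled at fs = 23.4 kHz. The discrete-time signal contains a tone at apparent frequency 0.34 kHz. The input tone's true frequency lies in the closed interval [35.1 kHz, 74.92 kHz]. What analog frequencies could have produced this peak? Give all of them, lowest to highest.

Frequencies that alias to 0.34 kHz are k·fs ± 0.34 kHz for integer k ≥ 0.
k=0: 0.34 kHz.
k=1: 23.06 kHz, 23.74 kHz.
k=2: 46.46 kHz, 47.14 kHz.
k=3: 69.86 kHz, 70.54 kHz.
k=4: 93.26 kHz, 93.94 kHz.
Within [35.1 kHz, 74.92 kHz]: 46.46 kHz, 47.14 kHz, 69.86 kHz, 70.54 kHz.

46.46 kHz, 47.14 kHz, 69.86 kHz, 70.54 kHz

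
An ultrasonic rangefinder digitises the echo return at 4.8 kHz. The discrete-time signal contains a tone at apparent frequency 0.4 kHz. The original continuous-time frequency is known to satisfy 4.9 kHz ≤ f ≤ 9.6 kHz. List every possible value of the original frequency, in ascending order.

Frequencies that alias to 0.4 kHz are k·fs ± 0.4 kHz for integer k ≥ 0.
k=0: 0.4 kHz.
k=1: 4.4 kHz, 5.2 kHz.
k=2: 9.2 kHz, 10 kHz.
k=3: 14 kHz, 14.8 kHz.
Within [4.9 kHz, 9.6 kHz]: 5.2 kHz, 9.2 kHz.

5.2 kHz, 9.2 kHz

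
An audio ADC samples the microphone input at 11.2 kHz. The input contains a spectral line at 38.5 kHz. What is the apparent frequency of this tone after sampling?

38.5 kHz mod fs = 4.9 kHz.
4.9 kHz ≤ fs/2 = 5.6 kHz, appears at 4.9 kHz.

4.9 kHz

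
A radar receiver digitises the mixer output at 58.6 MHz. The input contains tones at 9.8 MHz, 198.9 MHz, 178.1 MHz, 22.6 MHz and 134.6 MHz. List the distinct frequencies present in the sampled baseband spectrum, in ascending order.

fs/2 = 29.3 MHz.
9.8 MHz ≤ fs/2 = 29.3 MHz, passes unchanged.
198.9 MHz mod fs = 23.1 MHz.
23.1 MHz ≤ fs/2 = 29.3 MHz, appears at 23.1 MHz.
178.1 MHz mod fs = 2.3 MHz.
2.3 MHz ≤ fs/2 = 29.3 MHz, appears at 2.3 MHz.
22.6 MHz ≤ fs/2 = 29.3 MHz, passes unchanged.
134.6 MHz mod fs = 17.4 MHz.
17.4 MHz ≤ fs/2 = 29.3 MHz, appears at 17.4 MHz.
Distinct values: {2.3 MHz, 9.8 MHz, 17.4 MHz, 22.6 MHz, 23.1 MHz}.

2.3 MHz, 9.8 MHz, 17.4 MHz, 22.6 MHz, 23.1 MHz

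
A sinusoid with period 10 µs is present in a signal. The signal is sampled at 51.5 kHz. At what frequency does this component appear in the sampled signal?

3 kHz

T = 10 µs → f = 1/T = 100 kHz.
100 kHz mod fs = 48.5 kHz.
48.5 kHz > fs/2 = 25.75 kHz, folds to fs − 48.5 kHz = 3 kHz.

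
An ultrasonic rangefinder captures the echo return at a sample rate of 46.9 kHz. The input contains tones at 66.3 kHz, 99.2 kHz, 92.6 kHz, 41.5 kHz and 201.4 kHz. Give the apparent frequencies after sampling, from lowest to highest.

1.2 kHz, 5.4 kHz, 13.8 kHz, 19.4 kHz

fs/2 = 23.45 kHz.
66.3 kHz mod fs = 19.4 kHz.
19.4 kHz ≤ fs/2 = 23.45 kHz, appears at 19.4 kHz.
99.2 kHz mod fs = 5.4 kHz.
5.4 kHz ≤ fs/2 = 23.45 kHz, appears at 5.4 kHz.
92.6 kHz mod fs = 45.7 kHz.
45.7 kHz > fs/2 = 23.45 kHz, folds to fs − 45.7 kHz = 1.2 kHz.
41.5 kHz > fs/2 = 23.45 kHz, folds to fs − 41.5 kHz = 5.4 kHz.
201.4 kHz mod fs = 13.8 kHz.
13.8 kHz ≤ fs/2 = 23.45 kHz, appears at 13.8 kHz.
Distinct values: {1.2 kHz, 5.4 kHz, 13.8 kHz, 19.4 kHz}.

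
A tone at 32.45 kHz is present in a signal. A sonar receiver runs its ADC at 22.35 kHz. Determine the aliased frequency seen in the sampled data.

10.1 kHz

32.45 kHz mod fs = 10.1 kHz.
10.1 kHz ≤ fs/2 = 11.175 kHz, appears at 10.1 kHz.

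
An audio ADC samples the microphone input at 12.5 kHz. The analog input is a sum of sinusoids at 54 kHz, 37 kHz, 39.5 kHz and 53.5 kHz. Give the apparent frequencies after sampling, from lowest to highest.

fs/2 = 6.25 kHz.
54 kHz mod fs = 4 kHz.
4 kHz ≤ fs/2 = 6.25 kHz, appears at 4 kHz.
37 kHz mod fs = 12 kHz.
12 kHz > fs/2 = 6.25 kHz, folds to fs − 12 kHz = 0.5 kHz.
39.5 kHz mod fs = 2 kHz.
2 kHz ≤ fs/2 = 6.25 kHz, appears at 2 kHz.
53.5 kHz mod fs = 3.5 kHz.
3.5 kHz ≤ fs/2 = 6.25 kHz, appears at 3.5 kHz.
Distinct values: {0.5 kHz, 2 kHz, 3.5 kHz, 4 kHz}.

0.5 kHz, 2 kHz, 3.5 kHz, 4 kHz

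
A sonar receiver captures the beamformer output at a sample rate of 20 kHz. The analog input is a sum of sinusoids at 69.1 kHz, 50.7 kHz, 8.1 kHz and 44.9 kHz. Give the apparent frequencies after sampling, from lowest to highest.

4.9 kHz, 8.1 kHz, 9.1 kHz, 9.3 kHz

fs/2 = 10 kHz.
69.1 kHz mod fs = 9.1 kHz.
9.1 kHz ≤ fs/2 = 10 kHz, appears at 9.1 kHz.
50.7 kHz mod fs = 10.7 kHz.
10.7 kHz > fs/2 = 10 kHz, folds to fs − 10.7 kHz = 9.3 kHz.
8.1 kHz ≤ fs/2 = 10 kHz, passes unchanged.
44.9 kHz mod fs = 4.9 kHz.
4.9 kHz ≤ fs/2 = 10 kHz, appears at 4.9 kHz.
Distinct values: {4.9 kHz, 8.1 kHz, 9.1 kHz, 9.3 kHz}.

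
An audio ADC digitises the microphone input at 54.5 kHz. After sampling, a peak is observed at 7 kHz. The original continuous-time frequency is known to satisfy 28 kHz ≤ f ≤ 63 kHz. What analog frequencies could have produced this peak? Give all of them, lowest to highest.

47.5 kHz, 61.5 kHz

Frequencies that alias to 7 kHz are k·fs ± 7 kHz for integer k ≥ 0.
k=0: 7 kHz.
k=1: 47.5 kHz, 61.5 kHz.
k=2: 102 kHz, 116 kHz.
Within [28 kHz, 63 kHz]: 47.5 kHz, 61.5 kHz.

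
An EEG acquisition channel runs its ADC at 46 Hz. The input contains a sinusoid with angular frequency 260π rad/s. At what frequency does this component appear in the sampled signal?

ω = 260π rad/s → f = ω/(2π) = 130 Hz.
130 Hz mod fs = 38 Hz.
38 Hz > fs/2 = 23 Hz, folds to fs − 38 Hz = 8 Hz.

8 Hz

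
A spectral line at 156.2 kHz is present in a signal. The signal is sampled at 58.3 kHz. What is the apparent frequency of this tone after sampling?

18.7 kHz

156.2 kHz mod fs = 39.6 kHz.
39.6 kHz > fs/2 = 29.15 kHz, folds to fs − 39.6 kHz = 18.7 kHz.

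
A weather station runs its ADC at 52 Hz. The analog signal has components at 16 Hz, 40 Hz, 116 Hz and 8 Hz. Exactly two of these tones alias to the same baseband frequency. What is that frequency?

12 Hz

fs/2 = 26 Hz.
16 Hz ≤ fs/2 = 26 Hz, passes unchanged.
40 Hz > fs/2 = 26 Hz, folds to fs − 40 Hz = 12 Hz.
116 Hz mod fs = 12 Hz.
12 Hz ≤ fs/2 = 26 Hz, appears at 12 Hz.
8 Hz ≤ fs/2 = 26 Hz, passes unchanged.
40 Hz and 116 Hz both map to 12 Hz.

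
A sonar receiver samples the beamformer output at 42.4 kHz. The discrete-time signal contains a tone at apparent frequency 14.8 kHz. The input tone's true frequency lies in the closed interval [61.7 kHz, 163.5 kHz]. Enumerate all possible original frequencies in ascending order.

70 kHz, 99.6 kHz, 112.4 kHz, 142 kHz, 154.8 kHz

Frequencies that alias to 14.8 kHz are k·fs ± 14.8 kHz for integer k ≥ 0.
k=0: 14.8 kHz.
k=1: 27.6 kHz, 57.2 kHz.
k=2: 70 kHz, 99.6 kHz.
k=3: 112.4 kHz, 142 kHz.
k=4: 154.8 kHz, 184.4 kHz.
k=5: 197.2 kHz, 226.8 kHz.
Within [61.7 kHz, 163.5 kHz]: 70 kHz, 99.6 kHz, 112.4 kHz, 142 kHz, 154.8 kHz.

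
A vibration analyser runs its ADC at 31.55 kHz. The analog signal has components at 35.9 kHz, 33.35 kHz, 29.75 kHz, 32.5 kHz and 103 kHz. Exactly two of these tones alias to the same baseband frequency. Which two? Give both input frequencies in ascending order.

fs/2 = 15.775 kHz.
35.9 kHz mod fs = 4.35 kHz.
4.35 kHz ≤ fs/2 = 15.775 kHz, appears at 4.35 kHz.
33.35 kHz mod fs = 1.8 kHz.
1.8 kHz ≤ fs/2 = 15.775 kHz, appears at 1.8 kHz.
29.75 kHz > fs/2 = 15.775 kHz, folds to fs − 29.75 kHz = 1.8 kHz.
32.5 kHz mod fs = 0.95 kHz.
0.95 kHz ≤ fs/2 = 15.775 kHz, appears at 0.95 kHz.
103 kHz mod fs = 8.35 kHz.
8.35 kHz ≤ fs/2 = 15.775 kHz, appears at 8.35 kHz.
29.75 kHz and 33.35 kHz both map to 1.8 kHz.

29.75 kHz, 33.35 kHz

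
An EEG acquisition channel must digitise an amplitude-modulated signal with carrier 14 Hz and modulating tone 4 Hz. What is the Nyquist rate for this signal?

AM sidebands sit at fc ± fm = 10 Hz and 18 Hz.
Highest-frequency component: 18 Hz.
Nyquist rate = 2 × 18 Hz = 36 Hz.

36 Hz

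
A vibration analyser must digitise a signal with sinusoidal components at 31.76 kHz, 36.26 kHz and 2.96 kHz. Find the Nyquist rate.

72.52 kHz

Highest-frequency component: 36.26 kHz.
Nyquist rate = 2 × 36.26 kHz = 72.52 kHz.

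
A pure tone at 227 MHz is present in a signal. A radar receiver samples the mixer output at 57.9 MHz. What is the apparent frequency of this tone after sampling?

227 MHz mod fs = 53.3 MHz.
53.3 MHz > fs/2 = 28.95 MHz, folds to fs − 53.3 MHz = 4.6 MHz.

4.6 MHz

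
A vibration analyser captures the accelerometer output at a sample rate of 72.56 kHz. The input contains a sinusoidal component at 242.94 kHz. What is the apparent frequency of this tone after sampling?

242.94 kHz mod fs = 25.26 kHz.
25.26 kHz ≤ fs/2 = 36.28 kHz, appears at 25.26 kHz.

25.26 kHz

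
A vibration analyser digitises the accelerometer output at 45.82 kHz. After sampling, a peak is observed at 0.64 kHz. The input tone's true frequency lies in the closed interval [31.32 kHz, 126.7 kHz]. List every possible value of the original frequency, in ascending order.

Frequencies that alias to 0.64 kHz are k·fs ± 0.64 kHz for integer k ≥ 0.
k=0: 0.64 kHz.
k=1: 45.18 kHz, 46.46 kHz.
k=2: 91 kHz, 92.28 kHz.
k=3: 136.82 kHz, 138.1 kHz.
Within [31.32 kHz, 126.7 kHz]: 45.18 kHz, 46.46 kHz, 91 kHz, 92.28 kHz.

45.18 kHz, 46.46 kHz, 91 kHz, 92.28 kHz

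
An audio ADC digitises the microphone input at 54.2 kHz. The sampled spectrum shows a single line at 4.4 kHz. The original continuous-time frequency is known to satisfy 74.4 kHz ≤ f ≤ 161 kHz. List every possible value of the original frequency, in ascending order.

Frequencies that alias to 4.4 kHz are k·fs ± 4.4 kHz for integer k ≥ 0.
k=0: 4.4 kHz.
k=1: 49.8 kHz, 58.6 kHz.
k=2: 104 kHz, 112.8 kHz.
k=3: 158.2 kHz, 167 kHz.
k=4: 212.4 kHz, 221.2 kHz.
Within [74.4 kHz, 161 kHz]: 104 kHz, 112.8 kHz, 158.2 kHz.

104 kHz, 112.8 kHz, 158.2 kHz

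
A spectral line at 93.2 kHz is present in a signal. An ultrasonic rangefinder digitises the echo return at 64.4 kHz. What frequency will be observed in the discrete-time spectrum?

93.2 kHz mod fs = 28.8 kHz.
28.8 kHz ≤ fs/2 = 32.2 kHz, appears at 28.8 kHz.

28.8 kHz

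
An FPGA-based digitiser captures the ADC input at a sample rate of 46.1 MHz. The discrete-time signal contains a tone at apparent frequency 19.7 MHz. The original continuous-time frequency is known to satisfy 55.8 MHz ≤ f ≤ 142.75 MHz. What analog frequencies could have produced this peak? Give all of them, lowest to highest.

Frequencies that alias to 19.7 MHz are k·fs ± 19.7 MHz for integer k ≥ 0.
k=0: 19.7 MHz.
k=1: 26.4 MHz, 65.8 MHz.
k=2: 72.5 MHz, 111.9 MHz.
k=3: 118.6 MHz, 158 MHz.
k=4: 164.7 MHz, 204.1 MHz.
Within [55.8 MHz, 142.75 MHz]: 65.8 MHz, 72.5 MHz, 111.9 MHz, 118.6 MHz.

65.8 MHz, 72.5 MHz, 111.9 MHz, 118.6 MHz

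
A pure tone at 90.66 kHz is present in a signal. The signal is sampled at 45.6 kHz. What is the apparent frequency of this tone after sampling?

0.54 kHz

90.66 kHz mod fs = 45.06 kHz.
45.06 kHz > fs/2 = 22.8 kHz, folds to fs − 45.06 kHz = 0.54 kHz.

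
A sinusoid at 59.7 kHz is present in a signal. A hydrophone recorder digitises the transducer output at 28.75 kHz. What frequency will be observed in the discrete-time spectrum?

2.2 kHz

59.7 kHz mod fs = 2.2 kHz.
2.2 kHz ≤ fs/2 = 14.375 kHz, appears at 2.2 kHz.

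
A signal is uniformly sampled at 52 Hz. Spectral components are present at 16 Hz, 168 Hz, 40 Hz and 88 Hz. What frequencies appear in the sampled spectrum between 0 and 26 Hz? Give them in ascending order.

12 Hz, 16 Hz

fs/2 = 26 Hz.
16 Hz ≤ fs/2 = 26 Hz, passes unchanged.
168 Hz mod fs = 12 Hz.
12 Hz ≤ fs/2 = 26 Hz, appears at 12 Hz.
40 Hz > fs/2 = 26 Hz, folds to fs − 40 Hz = 12 Hz.
88 Hz mod fs = 36 Hz.
36 Hz > fs/2 = 26 Hz, folds to fs − 36 Hz = 16 Hz.
Distinct values: {12 Hz, 16 Hz}.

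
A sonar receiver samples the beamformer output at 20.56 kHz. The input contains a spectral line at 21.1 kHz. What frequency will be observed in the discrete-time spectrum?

0.54 kHz

21.1 kHz mod fs = 0.54 kHz.
0.54 kHz ≤ fs/2 = 10.28 kHz, appears at 0.54 kHz.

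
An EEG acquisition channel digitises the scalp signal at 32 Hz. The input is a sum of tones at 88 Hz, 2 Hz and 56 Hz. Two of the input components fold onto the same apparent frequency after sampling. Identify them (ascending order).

fs/2 = 16 Hz.
88 Hz mod fs = 24 Hz.
24 Hz > fs/2 = 16 Hz, folds to fs − 24 Hz = 8 Hz.
2 Hz ≤ fs/2 = 16 Hz, passes unchanged.
56 Hz mod fs = 24 Hz.
24 Hz > fs/2 = 16 Hz, folds to fs − 24 Hz = 8 Hz.
56 Hz and 88 Hz both map to 8 Hz.

56 Hz, 88 Hz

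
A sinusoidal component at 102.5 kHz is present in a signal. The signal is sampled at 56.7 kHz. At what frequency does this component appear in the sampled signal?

10.9 kHz

102.5 kHz mod fs = 45.8 kHz.
45.8 kHz > fs/2 = 28.35 kHz, folds to fs − 45.8 kHz = 10.9 kHz.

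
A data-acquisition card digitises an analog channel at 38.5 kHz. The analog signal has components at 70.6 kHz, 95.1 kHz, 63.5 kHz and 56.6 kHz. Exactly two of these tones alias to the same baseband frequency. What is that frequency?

fs/2 = 19.25 kHz.
70.6 kHz mod fs = 32.1 kHz.
32.1 kHz > fs/2 = 19.25 kHz, folds to fs − 32.1 kHz = 6.4 kHz.
95.1 kHz mod fs = 18.1 kHz.
18.1 kHz ≤ fs/2 = 19.25 kHz, appears at 18.1 kHz.
63.5 kHz mod fs = 25 kHz.
25 kHz > fs/2 = 19.25 kHz, folds to fs − 25 kHz = 13.5 kHz.
56.6 kHz mod fs = 18.1 kHz.
18.1 kHz ≤ fs/2 = 19.25 kHz, appears at 18.1 kHz.
56.6 kHz and 95.1 kHz both map to 18.1 kHz.

18.1 kHz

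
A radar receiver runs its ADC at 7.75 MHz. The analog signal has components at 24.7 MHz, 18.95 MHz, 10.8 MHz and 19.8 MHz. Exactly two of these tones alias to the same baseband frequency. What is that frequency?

fs/2 = 3.875 MHz.
24.7 MHz mod fs = 1.45 MHz.
1.45 MHz ≤ fs/2 = 3.875 MHz, appears at 1.45 MHz.
18.95 MHz mod fs = 3.45 MHz.
3.45 MHz ≤ fs/2 = 3.875 MHz, appears at 3.45 MHz.
10.8 MHz mod fs = 3.05 MHz.
3.05 MHz ≤ fs/2 = 3.875 MHz, appears at 3.05 MHz.
19.8 MHz mod fs = 4.3 MHz.
4.3 MHz > fs/2 = 3.875 MHz, folds to fs − 4.3 MHz = 3.45 MHz.
18.95 MHz and 19.8 MHz both map to 3.45 MHz.

3.45 MHz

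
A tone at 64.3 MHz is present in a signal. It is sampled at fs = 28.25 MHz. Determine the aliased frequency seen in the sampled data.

64.3 MHz mod fs = 7.8 MHz.
7.8 MHz ≤ fs/2 = 14.125 MHz, appears at 7.8 MHz.

7.8 MHz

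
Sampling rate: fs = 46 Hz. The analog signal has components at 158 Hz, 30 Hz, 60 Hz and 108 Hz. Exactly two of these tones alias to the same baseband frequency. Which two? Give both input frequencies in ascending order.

30 Hz, 108 Hz

fs/2 = 23 Hz.
158 Hz mod fs = 20 Hz.
20 Hz ≤ fs/2 = 23 Hz, appears at 20 Hz.
30 Hz > fs/2 = 23 Hz, folds to fs − 30 Hz = 16 Hz.
60 Hz mod fs = 14 Hz.
14 Hz ≤ fs/2 = 23 Hz, appears at 14 Hz.
108 Hz mod fs = 16 Hz.
16 Hz ≤ fs/2 = 23 Hz, appears at 16 Hz.
30 Hz and 108 Hz both map to 16 Hz.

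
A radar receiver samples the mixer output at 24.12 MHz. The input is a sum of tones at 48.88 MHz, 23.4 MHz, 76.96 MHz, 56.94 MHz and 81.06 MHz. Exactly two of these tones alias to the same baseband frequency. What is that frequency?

fs/2 = 12.06 MHz.
48.88 MHz mod fs = 0.64 MHz.
0.64 MHz ≤ fs/2 = 12.06 MHz, appears at 0.64 MHz.
23.4 MHz > fs/2 = 12.06 MHz, folds to fs − 23.4 MHz = 0.72 MHz.
76.96 MHz mod fs = 4.6 MHz.
4.6 MHz ≤ fs/2 = 12.06 MHz, appears at 4.6 MHz.
56.94 MHz mod fs = 8.7 MHz.
8.7 MHz ≤ fs/2 = 12.06 MHz, appears at 8.7 MHz.
81.06 MHz mod fs = 8.7 MHz.
8.7 MHz ≤ fs/2 = 12.06 MHz, appears at 8.7 MHz.
56.94 MHz and 81.06 MHz both map to 8.7 MHz.

8.7 MHz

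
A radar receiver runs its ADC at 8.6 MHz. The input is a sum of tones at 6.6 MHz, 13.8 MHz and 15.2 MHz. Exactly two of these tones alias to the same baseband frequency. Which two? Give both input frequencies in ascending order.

6.6 MHz, 15.2 MHz

fs/2 = 4.3 MHz.
6.6 MHz > fs/2 = 4.3 MHz, folds to fs − 6.6 MHz = 2 MHz.
13.8 MHz mod fs = 5.2 MHz.
5.2 MHz > fs/2 = 4.3 MHz, folds to fs − 5.2 MHz = 3.4 MHz.
15.2 MHz mod fs = 6.6 MHz.
6.6 MHz > fs/2 = 4.3 MHz, folds to fs − 6.6 MHz = 2 MHz.
6.6 MHz and 15.2 MHz both map to 2 MHz.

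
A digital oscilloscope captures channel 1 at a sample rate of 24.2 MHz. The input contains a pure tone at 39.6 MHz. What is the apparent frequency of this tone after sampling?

8.8 MHz

39.6 MHz mod fs = 15.4 MHz.
15.4 MHz > fs/2 = 12.1 MHz, folds to fs − 15.4 MHz = 8.8 MHz.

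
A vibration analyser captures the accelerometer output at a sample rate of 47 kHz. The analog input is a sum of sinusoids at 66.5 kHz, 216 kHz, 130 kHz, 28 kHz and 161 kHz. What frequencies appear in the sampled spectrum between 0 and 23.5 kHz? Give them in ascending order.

11 kHz, 19 kHz, 19.5 kHz, 20 kHz

fs/2 = 23.5 kHz.
66.5 kHz mod fs = 19.5 kHz.
19.5 kHz ≤ fs/2 = 23.5 kHz, appears at 19.5 kHz.
216 kHz mod fs = 28 kHz.
28 kHz > fs/2 = 23.5 kHz, folds to fs − 28 kHz = 19 kHz.
130 kHz mod fs = 36 kHz.
36 kHz > fs/2 = 23.5 kHz, folds to fs − 36 kHz = 11 kHz.
28 kHz > fs/2 = 23.5 kHz, folds to fs − 28 kHz = 19 kHz.
161 kHz mod fs = 20 kHz.
20 kHz ≤ fs/2 = 23.5 kHz, appears at 20 kHz.
Distinct values: {11 kHz, 19 kHz, 19.5 kHz, 20 kHz}.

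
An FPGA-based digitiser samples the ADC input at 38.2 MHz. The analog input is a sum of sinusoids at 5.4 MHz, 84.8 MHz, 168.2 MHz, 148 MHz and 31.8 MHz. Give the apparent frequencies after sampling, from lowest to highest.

4.8 MHz, 5.4 MHz, 6.4 MHz, 8.4 MHz, 15.4 MHz

fs/2 = 19.1 MHz.
5.4 MHz ≤ fs/2 = 19.1 MHz, passes unchanged.
84.8 MHz mod fs = 8.4 MHz.
8.4 MHz ≤ fs/2 = 19.1 MHz, appears at 8.4 MHz.
168.2 MHz mod fs = 15.4 MHz.
15.4 MHz ≤ fs/2 = 19.1 MHz, appears at 15.4 MHz.
148 MHz mod fs = 33.4 MHz.
33.4 MHz > fs/2 = 19.1 MHz, folds to fs − 33.4 MHz = 4.8 MHz.
31.8 MHz > fs/2 = 19.1 MHz, folds to fs − 31.8 MHz = 6.4 MHz.
Distinct values: {4.8 MHz, 5.4 MHz, 6.4 MHz, 8.4 MHz, 15.4 MHz}.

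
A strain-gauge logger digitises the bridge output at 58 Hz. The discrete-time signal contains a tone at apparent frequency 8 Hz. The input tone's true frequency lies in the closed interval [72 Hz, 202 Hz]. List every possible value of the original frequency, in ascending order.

Frequencies that alias to 8 Hz are k·fs ± 8 Hz for integer k ≥ 0.
k=0: 8 Hz.
k=1: 50 Hz, 66 Hz.
k=2: 108 Hz, 124 Hz.
k=3: 166 Hz, 182 Hz.
k=4: 224 Hz, 240 Hz.
Within [72 Hz, 202 Hz]: 108 Hz, 124 Hz, 166 Hz, 182 Hz.

108 Hz, 124 Hz, 166 Hz, 182 Hz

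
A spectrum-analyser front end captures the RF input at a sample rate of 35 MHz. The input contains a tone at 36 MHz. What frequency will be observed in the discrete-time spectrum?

36 MHz mod fs = 1 MHz.
1 MHz ≤ fs/2 = 17.5 MHz, appears at 1 MHz.

1 MHz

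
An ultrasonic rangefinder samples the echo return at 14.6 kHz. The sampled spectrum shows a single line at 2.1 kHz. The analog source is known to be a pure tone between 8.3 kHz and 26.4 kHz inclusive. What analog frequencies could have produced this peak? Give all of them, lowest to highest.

12.5 kHz, 16.7 kHz

Frequencies that alias to 2.1 kHz are k·fs ± 2.1 kHz for integer k ≥ 0.
k=0: 2.1 kHz.
k=1: 12.5 kHz, 16.7 kHz.
k=2: 27.1 kHz, 31.3 kHz.
Within [8.3 kHz, 26.4 kHz]: 12.5 kHz, 16.7 kHz.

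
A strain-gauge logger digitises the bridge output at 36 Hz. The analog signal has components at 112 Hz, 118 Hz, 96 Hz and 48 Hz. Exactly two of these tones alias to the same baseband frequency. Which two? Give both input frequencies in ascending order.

48 Hz, 96 Hz

fs/2 = 18 Hz.
112 Hz mod fs = 4 Hz.
4 Hz ≤ fs/2 = 18 Hz, appears at 4 Hz.
118 Hz mod fs = 10 Hz.
10 Hz ≤ fs/2 = 18 Hz, appears at 10 Hz.
96 Hz mod fs = 24 Hz.
24 Hz > fs/2 = 18 Hz, folds to fs − 24 Hz = 12 Hz.
48 Hz mod fs = 12 Hz.
12 Hz ≤ fs/2 = 18 Hz, appears at 12 Hz.
48 Hz and 96 Hz both map to 12 Hz.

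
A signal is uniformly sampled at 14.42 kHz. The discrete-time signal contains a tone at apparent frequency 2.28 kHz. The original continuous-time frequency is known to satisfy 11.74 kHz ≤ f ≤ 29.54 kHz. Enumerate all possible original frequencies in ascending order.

12.14 kHz, 16.7 kHz, 26.56 kHz

Frequencies that alias to 2.28 kHz are k·fs ± 2.28 kHz for integer k ≥ 0.
k=0: 2.28 kHz.
k=1: 12.14 kHz, 16.7 kHz.
k=2: 26.56 kHz, 31.12 kHz.
k=3: 40.98 kHz, 45.54 kHz.
Within [11.74 kHz, 29.54 kHz]: 12.14 kHz, 16.7 kHz, 26.56 kHz.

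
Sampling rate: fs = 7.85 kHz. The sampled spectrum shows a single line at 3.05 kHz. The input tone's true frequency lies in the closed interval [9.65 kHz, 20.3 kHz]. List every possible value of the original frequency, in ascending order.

Frequencies that alias to 3.05 kHz are k·fs ± 3.05 kHz for integer k ≥ 0.
k=0: 3.05 kHz.
k=1: 4.8 kHz, 10.9 kHz.
k=2: 12.65 kHz, 18.75 kHz.
k=3: 20.5 kHz, 26.6 kHz.
Within [9.65 kHz, 20.3 kHz]: 10.9 kHz, 12.65 kHz, 18.75 kHz.

10.9 kHz, 12.65 kHz, 18.75 kHz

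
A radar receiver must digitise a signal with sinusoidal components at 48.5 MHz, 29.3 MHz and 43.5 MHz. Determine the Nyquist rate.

97 MHz

Highest-frequency component: 48.5 MHz.
Nyquist rate = 2 × 48.5 MHz = 97 MHz.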